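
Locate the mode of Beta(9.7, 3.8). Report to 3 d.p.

With α,β > 1, mode = (α−1)/(α+β−2) = 8.7/11.5 = 0.757.

0.757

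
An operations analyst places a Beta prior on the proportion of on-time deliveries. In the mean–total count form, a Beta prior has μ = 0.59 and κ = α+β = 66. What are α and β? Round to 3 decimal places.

α = μκ = 0.59×66 = 38.940 and β = (1−μ)κ = 0.41×66 = 27.060.

α = 38.940, β = 27.060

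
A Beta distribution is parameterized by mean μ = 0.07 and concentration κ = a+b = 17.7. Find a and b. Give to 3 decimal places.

a = 1.239, b = 16.461

Split κ in proportion μ : (1−μ): a = 0.07·17.7 = 1.239, b = 17.7 − 1.239 = 16.461.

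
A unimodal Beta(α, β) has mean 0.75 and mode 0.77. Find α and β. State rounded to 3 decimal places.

With s = α+β: μ = α/s and mode = (α−1)/(s−2). Eliminating α = μs,
μs − 1 = m(s−2) ⇒ s(μ−m) = 1−2m ⇒ s = -0.54/-0.02 = 27.0000.
So α = μs = 20.250, β = (1−μ)s = 6.750.

α = 20.250, β = 6.750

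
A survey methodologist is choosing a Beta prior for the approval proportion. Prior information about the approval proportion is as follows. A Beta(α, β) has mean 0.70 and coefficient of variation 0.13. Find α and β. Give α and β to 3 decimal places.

α = 17.051, β = 7.308

Var = (CV·μ)² = (0.13×0.70)² = 0.008281.
α+β = μ(1−μ)/Var − 1 = 0.2100/0.008281 − 1 = 24.3593.
Thus α = 0.70·24.3593 = 17.051 and β = 0.30·24.3593 = 7.308.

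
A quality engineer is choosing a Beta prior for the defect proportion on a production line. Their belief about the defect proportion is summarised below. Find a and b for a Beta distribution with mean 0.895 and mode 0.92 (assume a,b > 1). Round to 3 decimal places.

With s = a+b: μ = a/s and mode = (a−1)/(s−2). Eliminating a = μs,
μs − 1 = m(s−2) ⇒ s(μ−m) = 1−2m ⇒ s = -0.84/-0.025 = 33.6000.
So a = μs = 30.072, b = (1−μ)s = 3.528.

a = 30.072, b = 3.528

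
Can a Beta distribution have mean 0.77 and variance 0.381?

The Beta variance bound is σ² < μ(1−μ).
Here μ(1−μ) = 0.77×0.23 = 0.1771, and 0.381 ≥ 0.1771.

No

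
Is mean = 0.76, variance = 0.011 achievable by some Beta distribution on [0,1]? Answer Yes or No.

Yes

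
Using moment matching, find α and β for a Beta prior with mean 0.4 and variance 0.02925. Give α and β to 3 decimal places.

α = 2.882, β = 4.323

By moment matching, α+β = μ(1−μ)/σ² − 1 = (0.4·0.6)/0.02925 − 1 = 8.2051 − 1 = 7.2051.
Since α/(α+β) = μ, α = 0.4·7.2051 = 2.882 and β = 0.6·7.2051 = 4.323.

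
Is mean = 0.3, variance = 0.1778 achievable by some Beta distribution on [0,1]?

For any Beta, Var(X) < E[X]·(1−E[X]).
Here μ(1−μ) = 0.3×0.7 = 0.21, and 0.1778 < 0.21.

Yes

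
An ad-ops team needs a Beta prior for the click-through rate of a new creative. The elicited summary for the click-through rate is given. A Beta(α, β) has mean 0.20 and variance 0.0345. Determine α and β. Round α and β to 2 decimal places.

α = 0.73, β = 2.91

Write ν = α+β; then α = μν and Var = μ(1−μ)/(ν+1).
ν = μ(1−μ)/Var − 1 = 0.1600/0.0345 − 1 = 3.6377.
α = 0.20·3.6377 = 0.73, β = 0.80·3.6377 = 2.91.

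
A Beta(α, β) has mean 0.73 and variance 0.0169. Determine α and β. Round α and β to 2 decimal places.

Let s = α+β. The Beta variance is μ(1−μ)/(s+1).
So s+1 = μ(1−μ)/σ² = (0.73×0.27)/0.0169 = 0.1971/0.0169 = 11.6627, giving s = 10.6627.
Then α = μs = 0.73×10.6627 = 7.78 and β = (1−μ)s = 0.27×10.6627 = 2.88.

α = 7.78, β = 2.88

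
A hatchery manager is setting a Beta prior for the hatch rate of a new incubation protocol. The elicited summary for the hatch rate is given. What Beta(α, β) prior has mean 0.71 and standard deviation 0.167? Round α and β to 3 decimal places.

Variance = 0.167² = 0.027889. The moment-matching identity α+β = μ(1−μ)/Var − 1 gives
α+β = 0.2059/0.027889 − 1 = 6.3828, so α = μ·6.3828 = 4.532 and β = (1−μ)·6.3828 = 1.851.

α = 4.532, β = 1.851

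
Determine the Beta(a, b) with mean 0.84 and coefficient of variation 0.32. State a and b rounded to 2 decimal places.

σ = CV·μ = 0.32×0.84 = 0.26880, so σ² = 0.072253.
s+1 = μ(1−μ)/σ² = 0.1344/0.072253 = 1.8601, so s = a+b = 0.8601.
a = μs = 0.72, b = (1−μ)s = 0.14.

a = 0.72, b = 0.14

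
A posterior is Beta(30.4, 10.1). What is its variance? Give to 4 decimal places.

0.0045

Var = αβ/[(α+β)²(α+β+1)] = (30.4×10.1)/(40.5²×41.5) = 307.04/68070.375 = 0.0045.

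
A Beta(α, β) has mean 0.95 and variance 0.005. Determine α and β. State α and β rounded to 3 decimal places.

Write ν = α+β; then α = μν and Var = μ(1−μ)/(ν+1).
ν = μ(1−μ)/Var − 1 = 0.0475/0.005 − 1 = 8.5000.
α = 0.95·8.5000 = 8.075, β = 0.05·8.5000 = 0.425.

α = 8.075, β = 0.425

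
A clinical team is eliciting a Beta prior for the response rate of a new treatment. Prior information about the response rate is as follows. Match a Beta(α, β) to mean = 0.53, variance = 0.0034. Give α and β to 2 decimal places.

By moment matching, α+β = μ(1−μ)/σ² − 1 = (0.53·0.47)/0.0034 − 1 = 73.2647 − 1 = 72.2647.
Since α/(α+β) = μ, α = 0.53·72.2647 = 38.30 and β = 0.47·72.2647 = 33.96.

α = 38.30, β = 33.96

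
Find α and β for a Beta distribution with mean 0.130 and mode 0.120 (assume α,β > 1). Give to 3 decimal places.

α = 9.880, β = 66.120

With s = α+β: μ = α/s and mode = (α−1)/(s−2). Eliminating α = μs,
μs − 1 = m(s−2) ⇒ s(μ−m) = 1−2m ⇒ s = 0.760/0.010 = 76.0000.
So α = μs = 9.880, β = (1−μ)s = 66.120.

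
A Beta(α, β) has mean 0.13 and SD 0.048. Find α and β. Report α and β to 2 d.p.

α = 6.25, β = 41.84

σ² = 0.048² = 0.002304.
With s = α+β, Var = μ(1−μ)/(s+1), so s+1 = (0.13×0.87)/0.002304 = 49.0885 and s = 48.0885.
α = μs = 6.25, β = (1−μ)s = 41.84.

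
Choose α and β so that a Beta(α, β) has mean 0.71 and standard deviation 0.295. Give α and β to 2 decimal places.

α = 0.97, β = 0.40

σ² = 0.295² = 0.087025.
With s = α+β, Var = μ(1−μ)/(s+1), so s+1 = (0.71×0.29)/0.087025 = 2.3660 and s = 1.3660.
α = μs = 0.97, β = (1−μ)s = 0.40.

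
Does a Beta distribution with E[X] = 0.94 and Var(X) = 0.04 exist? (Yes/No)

For any Beta, Var(X) < E[X]·(1−E[X]).
Here μ(1−μ) = 0.94×0.06 = 0.0564, and 0.04 < 0.0564.

Yes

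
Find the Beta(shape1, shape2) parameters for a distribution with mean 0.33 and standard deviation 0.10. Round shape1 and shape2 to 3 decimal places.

σ² = 0.10² = 0.0100.
With s = shape1+shape2, Var = μ(1−μ)/(s+1), so s+1 = (0.33×0.67)/0.0100 = 22.1100 and s = 21.1100.
shape1 = μs = 6.966, shape2 = (1−μ)s = 14.144.

shape1 = 6.966, shape2 = 14.144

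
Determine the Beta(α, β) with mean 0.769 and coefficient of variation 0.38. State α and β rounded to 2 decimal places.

α = 0.83, β = 0.25

Var = (CV·μ)² = (0.38×0.769)² = 0.085393.
α+β = μ(1−μ)/Var − 1 = 0.177639/0.085393 − 1 = 1.0803.
Thus α = 0.769·1.0803 = 0.83 and β = 0.231·1.0803 = 0.25.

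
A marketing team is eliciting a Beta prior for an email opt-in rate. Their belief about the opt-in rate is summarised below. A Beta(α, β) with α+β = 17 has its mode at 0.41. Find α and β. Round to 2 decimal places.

For α,β>1 the mode is (α−1)/(α+β−2), so α = mode·(κ−2)+1 = 0.41×15+1 = 7.15.
And β = (1−mode)·(κ−2)+1 = 0.59×15+1 = 9.85.

α = 7.15, β = 9.85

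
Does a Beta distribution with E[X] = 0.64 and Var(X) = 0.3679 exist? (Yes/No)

The Beta variance bound is σ² < μ(1−μ).
Here μ(1−μ) = 0.64×0.36 = 0.2304, and 0.3679 ≥ 0.2304.

No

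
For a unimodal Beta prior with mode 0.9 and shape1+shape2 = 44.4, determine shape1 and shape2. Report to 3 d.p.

Since the density peak of Beta(shape1,shape2) is at (shape1−1)/(shape1+shape2−2),
shape1 = 1 + 0.9(44.4−2) = 39.160 and shape2 = 44.4 − 39.160 = 5.240.

shape1 = 39.160, shape2 = 5.240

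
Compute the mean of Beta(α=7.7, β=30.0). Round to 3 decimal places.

E[X] = α/(α+β) = 7.7/37.7 = 0.204.

0.204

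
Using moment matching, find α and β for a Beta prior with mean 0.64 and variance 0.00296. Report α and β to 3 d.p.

α = 49.176, β = 27.662

By moment matching, α+β = μ(1−μ)/σ² − 1 = (0.64·0.36)/0.00296 − 1 = 77.8378 − 1 = 76.8378.
Since α/(α+β) = μ, α = 0.64·76.8378 = 49.176 and β = 0.36·76.8378 = 27.662.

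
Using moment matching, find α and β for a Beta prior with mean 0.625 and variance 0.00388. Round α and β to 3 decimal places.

Write ν = α+β; then α = μν and Var = μ(1−μ)/(ν+1).
ν = μ(1−μ)/Var − 1 = 0.234375/0.00388 − 1 = 59.4059.
α = 0.625·59.4059 = 37.129, β = 0.375·59.4059 = 22.277.

α = 37.129, β = 22.277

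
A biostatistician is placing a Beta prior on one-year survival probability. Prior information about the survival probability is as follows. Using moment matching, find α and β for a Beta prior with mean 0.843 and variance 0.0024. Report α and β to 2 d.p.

Write ν = α+β; then α = μν and Var = μ(1−μ)/(ν+1).
ν = μ(1−μ)/Var − 1 = 0.132351/0.0024 − 1 = 54.1463.
α = 0.843·54.1463 = 45.65, β = 0.157·54.1463 = 8.50.

α = 45.65, β = 8.50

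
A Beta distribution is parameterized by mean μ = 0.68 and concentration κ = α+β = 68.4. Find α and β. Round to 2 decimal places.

α = 46.51, β = 21.89

Split κ in proportion μ : (1−μ): α = 0.68·68.4 = 46.51, β = 68.4 − 46.51 = 21.89.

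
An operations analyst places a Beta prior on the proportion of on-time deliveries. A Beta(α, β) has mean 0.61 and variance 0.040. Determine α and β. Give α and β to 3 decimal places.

Write ν = α+β; then α = μν and Var = μ(1−μ)/(ν+1).
ν = μ(1−μ)/Var − 1 = 0.2379/0.040 − 1 = 4.9475.
α = 0.61·4.9475 = 3.018, β = 0.39·4.9475 = 1.930.

α = 3.018, β = 1.930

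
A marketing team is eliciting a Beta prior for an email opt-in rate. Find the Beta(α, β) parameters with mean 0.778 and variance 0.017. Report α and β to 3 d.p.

Let s = α+β. The Beta variance is μ(1−μ)/(s+1).
So s+1 = μ(1−μ)/σ² = (0.778×0.222)/0.017 = 0.172716/0.017 = 10.1598, giving s = 9.1598.
Then α = μs = 0.778×9.1598 = 7.126 and β = (1−μ)s = 0.222×9.1598 = 2.033.

α = 7.126, β = 2.033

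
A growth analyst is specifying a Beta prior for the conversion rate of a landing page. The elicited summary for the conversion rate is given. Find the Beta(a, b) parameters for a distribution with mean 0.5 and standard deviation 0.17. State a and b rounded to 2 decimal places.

a = 3.83, b = 3.83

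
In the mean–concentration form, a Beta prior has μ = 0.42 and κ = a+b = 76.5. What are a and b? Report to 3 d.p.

Split κ in proportion μ : (1−μ): a = 0.42·76.5 = 32.130, b = 76.5 − 32.130 = 44.370.

a = 32.130, b = 44.370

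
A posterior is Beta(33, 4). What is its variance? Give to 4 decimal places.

α+β = 37 and αβ = 132, so Var = αβ/[(α+β)²(α+β+1)] = 132/52022 = 0.0025.

0.0025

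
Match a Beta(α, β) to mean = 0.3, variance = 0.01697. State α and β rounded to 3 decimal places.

α = 3.412, β = 7.962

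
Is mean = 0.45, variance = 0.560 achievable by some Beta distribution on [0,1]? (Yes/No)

No

A Beta with mean μ has variance μ(1−μ)/(α+β+1) < μ(1−μ).
Here μ(1−μ) = 0.45×0.55 = 0.2475, and 0.560 ≥ 0.2475.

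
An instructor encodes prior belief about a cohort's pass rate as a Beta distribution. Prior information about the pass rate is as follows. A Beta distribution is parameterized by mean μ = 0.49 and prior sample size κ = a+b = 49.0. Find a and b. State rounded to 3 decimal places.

a = μκ = 0.49×49.0 = 24.010 and b = (1−μ)κ = 0.51×49.0 = 24.990.

a = 24.010, b = 24.990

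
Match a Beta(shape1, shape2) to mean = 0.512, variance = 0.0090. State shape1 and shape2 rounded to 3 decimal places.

Let s = shape1+shape2. The Beta variance is μ(1−μ)/(s+1).
So s+1 = μ(1−μ)/σ² = (0.512×0.488)/0.0090 = 0.249856/0.0090 = 27.7618, giving s = 26.7618.
Then shape1 = μs = 0.512×26.7618 = 13.702 and shape2 = (1−μ)s = 0.488×26.7618 = 13.060.

shape1 = 13.702, shape2 = 13.060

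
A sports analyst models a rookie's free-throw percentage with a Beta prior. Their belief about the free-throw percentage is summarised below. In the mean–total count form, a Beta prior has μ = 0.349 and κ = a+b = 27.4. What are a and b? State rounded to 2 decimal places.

a = 9.56, b = 17.84

a = μκ = 0.349×27.4 = 9.56 and b = (1−μ)κ = 0.651×27.4 = 17.84.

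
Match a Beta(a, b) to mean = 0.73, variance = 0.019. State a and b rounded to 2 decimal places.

a = 6.84, b = 2.53

Write ν = a+b; then a = μν and Var = μ(1−μ)/(ν+1).
ν = μ(1−μ)/Var − 1 = 0.1971/0.019 − 1 = 9.3737.
a = 0.73·9.3737 = 6.84, b = 0.27·9.3737 = 2.53.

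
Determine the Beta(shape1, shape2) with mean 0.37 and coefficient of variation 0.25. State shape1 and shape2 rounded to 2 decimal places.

σ = CV·μ = 0.25×0.37 = 0.09250, so σ² = 0.008556.
s+1 = μ(1−μ)/σ² = 0.2331/0.008556 = 27.2432, so s = shape1+shape2 = 26.2432.
shape1 = μs = 9.71, shape2 = (1−μ)s = 16.53.

shape1 = 9.71, shape2 = 16.53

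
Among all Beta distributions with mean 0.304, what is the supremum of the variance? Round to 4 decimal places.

Var = μ(1−μ)/(α+β+1), which approaches μ(1−μ) as α+β → 0.
So the supremum is μ(1−μ) = 0.304×0.696 = 0.2116.

0.2116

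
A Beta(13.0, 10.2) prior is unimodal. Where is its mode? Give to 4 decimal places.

The density x^(α−1)(1−x)^(β−1) is maximised at (α−1)/(α+β−2) = 12.0/21.2 = 0.5660.

0.5660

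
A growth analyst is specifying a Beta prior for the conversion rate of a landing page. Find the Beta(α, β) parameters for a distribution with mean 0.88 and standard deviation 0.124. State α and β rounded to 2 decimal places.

α = 5.16, β = 0.70

σ² = 0.124² = 0.015376.
With s = α+β, Var = μ(1−μ)/(s+1), so s+1 = (0.88×0.12)/0.015376 = 6.8678 and s = 5.8678.
α = μs = 5.16, β = (1−μ)s = 0.70.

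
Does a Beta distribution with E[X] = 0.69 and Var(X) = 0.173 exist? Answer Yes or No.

Yes

For any Beta, Var(X) < E[X]·(1−E[X]).
Here μ(1−μ) = 0.69×0.31 = 0.2139, and 0.173 < 0.2139.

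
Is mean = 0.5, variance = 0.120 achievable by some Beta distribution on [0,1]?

The Beta variance bound is σ² < μ(1−μ).
Here μ(1−μ) = 0.5×0.5 = 0.25, and 0.120 < 0.25.

Yes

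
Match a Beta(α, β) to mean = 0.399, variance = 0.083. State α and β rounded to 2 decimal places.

By moment matching, α+β = μ(1−μ)/σ² − 1 = (0.399·0.601)/0.083 − 1 = 2.8891 − 1 = 1.8891.
Since α/(α+β) = μ, α = 0.399·1.8891 = 0.75 and β = 0.601·1.8891 = 1.14.

α = 0.75, β = 1.14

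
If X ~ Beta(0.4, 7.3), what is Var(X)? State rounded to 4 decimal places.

Var = αβ/[(α+β)²(α+β+1)] = (0.4×7.3)/(7.7²×8.7) = 2.92/515.823 = 0.0057.

0.0057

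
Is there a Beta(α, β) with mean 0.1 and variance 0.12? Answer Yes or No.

The Beta variance bound is σ² < μ(1−μ).
Here μ(1−μ) = 0.1×0.9 = 0.09, and 0.12 ≥ 0.09.

No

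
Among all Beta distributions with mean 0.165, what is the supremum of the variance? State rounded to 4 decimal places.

0.1378

Var = μ(1−μ)/(α+β+1), which approaches μ(1−μ) as α+β → 0.
So the supremum is μ(1−μ) = 0.165×0.835 = 0.1378.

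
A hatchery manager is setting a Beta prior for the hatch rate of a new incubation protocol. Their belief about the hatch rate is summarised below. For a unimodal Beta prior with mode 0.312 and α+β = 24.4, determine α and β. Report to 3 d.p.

α = 7.989, β = 16.411

For α,β>1 the mode is (α−1)/(α+β−2), so α = mode·(κ−2)+1 = 0.312×22.4+1 = 7.989.
And β = (1−mode)·(κ−2)+1 = 0.688×22.4+1 = 16.411.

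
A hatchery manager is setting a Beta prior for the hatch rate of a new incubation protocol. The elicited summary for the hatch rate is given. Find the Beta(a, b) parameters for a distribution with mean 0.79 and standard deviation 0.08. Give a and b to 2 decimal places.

σ² = 0.08² = 0.0064.
With s = a+b, Var = μ(1−μ)/(s+1), so s+1 = (0.79×0.21)/0.0064 = 25.9219 and s = 24.9219.
a = μs = 19.69, b = (1−μ)s = 5.23.

a = 19.69, b = 5.23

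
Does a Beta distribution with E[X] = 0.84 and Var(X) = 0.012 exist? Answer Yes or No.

Yes

For any Beta, Var(X) < E[X]·(1−E[X]).
Here μ(1−μ) = 0.84×0.16 = 0.1344, and 0.012 < 0.1344.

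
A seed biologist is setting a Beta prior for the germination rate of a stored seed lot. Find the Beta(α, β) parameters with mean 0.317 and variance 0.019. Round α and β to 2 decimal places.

Write ν = α+β; then α = μν and Var = μ(1−μ)/(ν+1).
ν = μ(1−μ)/Var − 1 = 0.216511/0.019 − 1 = 10.3953.
α = 0.317·10.3953 = 3.30, β = 0.683·10.3953 = 7.10.

α = 3.30, β = 7.10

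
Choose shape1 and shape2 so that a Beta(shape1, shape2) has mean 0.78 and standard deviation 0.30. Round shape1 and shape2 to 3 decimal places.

σ² = 0.30² = 0.0900.
With s = shape1+shape2, Var = μ(1−μ)/(s+1), so s+1 = (0.78×0.22)/0.0900 = 1.9067 and s = 0.9067.
shape1 = μs = 0.707, shape2 = (1−μ)s = 0.199.

shape1 = 0.707, shape2 = 0.199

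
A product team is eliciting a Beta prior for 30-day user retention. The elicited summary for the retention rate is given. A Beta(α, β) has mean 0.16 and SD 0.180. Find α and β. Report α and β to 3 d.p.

First σ² = 0.032400. Setting α = μn, β = (1−μ)n with n = α+β,
μ(1−μ)/(n+1) = 0.032400 ⇒ n+1 = 0.1344/0.032400 = 4.1481 ⇒ n = 3.1481.
Hence α = 0.16×3.1481 = 0.504, β = 0.84×3.1481 = 2.644.

α = 0.504, β = 2.644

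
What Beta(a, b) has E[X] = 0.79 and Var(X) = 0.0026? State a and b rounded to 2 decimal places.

a = 49.62, b = 13.19

Let s = a+b. The Beta variance is μ(1−μ)/(s+1).
So s+1 = μ(1−μ)/σ² = (0.79×0.21)/0.0026 = 0.1659/0.0026 = 63.8077, giving s = 62.8077.
Then a = μs = 0.79×62.8077 = 49.62 and b = (1−μ)s = 0.21×62.8077 = 13.19.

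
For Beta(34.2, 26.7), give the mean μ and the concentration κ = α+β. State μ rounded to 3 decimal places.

κ = α+β = 34.2+26.7 = 60.9; μ = α/κ = 34.2/60.9 = 0.562.

μ = 0.562, κ = 60.9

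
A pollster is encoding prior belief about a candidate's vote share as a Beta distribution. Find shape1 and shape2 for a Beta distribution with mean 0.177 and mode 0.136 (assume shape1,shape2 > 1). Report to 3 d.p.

shape1 = 3.143, shape2 = 14.613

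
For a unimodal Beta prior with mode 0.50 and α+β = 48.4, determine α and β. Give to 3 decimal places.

α = 24.200, β = 24.200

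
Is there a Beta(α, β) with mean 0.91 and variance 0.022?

Yes

A Beta with mean μ has variance μ(1−μ)/(α+β+1) < μ(1−μ).
Here μ(1−μ) = 0.91×0.09 = 0.0819, and 0.022 < 0.0819.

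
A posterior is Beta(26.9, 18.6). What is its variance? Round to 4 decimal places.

μ = 26.9/45.5 = 0.591209; Var = μ(1−μ)/(α+β+1) = 0.2416810/46.5 = 0.0052.

0.0052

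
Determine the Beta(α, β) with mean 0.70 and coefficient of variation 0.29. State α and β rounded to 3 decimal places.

σ = CV·μ = 0.29×0.70 = 0.20300, so σ² = 0.041209.
s+1 = μ(1−μ)/σ² = 0.2100/0.041209 = 5.0960, so s = α+β = 4.0960.
α = μs = 2.867, β = (1−μ)s = 1.229.

α = 2.867, β = 1.229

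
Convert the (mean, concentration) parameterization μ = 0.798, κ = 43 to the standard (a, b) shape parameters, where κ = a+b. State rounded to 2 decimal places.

Split κ in proportion μ : (1−μ): a = 0.798·43 = 34.31, b = 43 − 34.31 = 8.69.

a = 34.31, b = 8.69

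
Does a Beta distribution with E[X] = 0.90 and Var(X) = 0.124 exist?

No

A Beta with mean μ has variance μ(1−μ)/(α+β+1) < μ(1−μ).
Here μ(1−μ) = 0.90×0.10 = 0.0900, and 0.124 ≥ 0.0900.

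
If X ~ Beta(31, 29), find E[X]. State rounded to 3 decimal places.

E[X] = α/(α+β) = 31/60 = 0.517.

0.517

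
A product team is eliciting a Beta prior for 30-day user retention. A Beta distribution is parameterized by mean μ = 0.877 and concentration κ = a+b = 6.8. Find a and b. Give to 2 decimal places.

a = 5.96, b = 0.84

Split κ in proportion μ : (1−μ): a = 0.877·6.8 = 5.96, b = 6.8 − 5.96 = 0.84.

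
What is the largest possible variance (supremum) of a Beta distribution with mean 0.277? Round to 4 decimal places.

0.2003

For fixed mean μ the Beta variance is μ(1−μ)/(α+β+1), increasing as α+β decreases.
Its least upper bound (not attained) is μ(1−μ) = 0.277·0.723 = 0.2003.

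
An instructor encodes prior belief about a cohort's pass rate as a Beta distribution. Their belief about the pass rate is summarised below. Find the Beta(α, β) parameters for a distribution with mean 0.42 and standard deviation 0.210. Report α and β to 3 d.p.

α = 1.900, β = 2.624

σ² = 0.210² = 0.044100.
With s = α+β, Var = μ(1−μ)/(s+1), so s+1 = (0.42×0.58)/0.044100 = 5.5238 and s = 4.5238.
α = μs = 1.900, β = (1−μ)s = 2.624.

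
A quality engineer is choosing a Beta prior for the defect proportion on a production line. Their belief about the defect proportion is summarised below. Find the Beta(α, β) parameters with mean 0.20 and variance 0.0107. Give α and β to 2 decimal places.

α = 2.79, β = 11.16

Write ν = α+β; then α = μν and Var = μ(1−μ)/(ν+1).
ν = μ(1−μ)/Var − 1 = 0.1600/0.0107 − 1 = 13.9533.
α = 0.20·13.9533 = 2.79, β = 0.80·13.9533 = 11.16.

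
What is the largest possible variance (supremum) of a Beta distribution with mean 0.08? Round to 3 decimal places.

0.074

For fixed mean μ the Beta variance is μ(1−μ)/(α+β+1), increasing as α+β decreases.
Its least upper bound (not attained) is μ(1−μ) = 0.08·0.92 = 0.074.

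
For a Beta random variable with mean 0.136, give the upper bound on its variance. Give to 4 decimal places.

0.1175

For fixed mean μ the Beta variance is μ(1−μ)/(α+β+1), increasing as α+β decreases.
Its least upper bound (not attained) is μ(1−μ) = 0.136·0.864 = 0.1175.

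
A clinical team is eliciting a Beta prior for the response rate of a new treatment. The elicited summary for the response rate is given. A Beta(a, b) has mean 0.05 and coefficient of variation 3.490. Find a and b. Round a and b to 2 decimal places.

σ = CV·μ = 3.490×0.05 = 0.17450, so σ² = 0.030450.
s+1 = μ(1−μ)/σ² = 0.0475/0.030450 = 1.5599, so s = a+b = 0.5599.
a = μs = 0.03, b = (1−μ)s = 0.53.

a = 0.03, b = 0.53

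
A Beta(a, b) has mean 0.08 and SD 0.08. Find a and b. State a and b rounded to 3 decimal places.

a = 0.840, b = 9.660

σ² = 0.08² = 0.0064.
With s = a+b, Var = μ(1−μ)/(s+1), so s+1 = (0.08×0.92)/0.0064 = 11.5000 and s = 10.5000.
a = μs = 0.840, b = (1−μ)s = 9.660.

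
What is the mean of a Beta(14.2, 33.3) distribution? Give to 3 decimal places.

0.299

The Beta mean is α/(α+β) = 14.2/(14.2+33.3) = 0.299.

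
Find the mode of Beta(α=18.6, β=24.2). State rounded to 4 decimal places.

0.4314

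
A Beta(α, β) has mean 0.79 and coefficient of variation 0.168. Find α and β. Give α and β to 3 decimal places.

σ = CV·μ = 0.168×0.79 = 0.13272, so σ² = 0.017615.
s+1 = μ(1−μ)/σ² = 0.1659/0.017615 = 9.4183, so s = α+β = 8.4183.
α = μs = 6.650, β = (1−μ)s = 1.768.

α = 6.650, β = 1.768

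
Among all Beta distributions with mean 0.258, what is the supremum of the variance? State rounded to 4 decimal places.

0.1914

For fixed mean μ the Beta variance is μ(1−μ)/(α+β+1), increasing as α+β decreases.
Its least upper bound (not attained) is μ(1−μ) = 0.258·0.742 = 0.1914.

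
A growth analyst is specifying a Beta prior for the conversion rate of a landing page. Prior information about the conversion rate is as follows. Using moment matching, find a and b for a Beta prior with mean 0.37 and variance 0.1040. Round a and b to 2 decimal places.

a = 0.46, b = 0.78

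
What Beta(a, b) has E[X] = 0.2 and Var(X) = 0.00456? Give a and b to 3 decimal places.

Write ν = a+b; then a = μν and Var = μ(1−μ)/(ν+1).
ν = μ(1−μ)/Var − 1 = 0.16/0.00456 − 1 = 34.0877.
a = 0.2·34.0877 = 6.818, b = 0.8·34.0877 = 27.270.

a = 6.818, b = 27.270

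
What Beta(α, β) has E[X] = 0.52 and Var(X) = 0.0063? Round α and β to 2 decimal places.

α = 20.08, β = 18.54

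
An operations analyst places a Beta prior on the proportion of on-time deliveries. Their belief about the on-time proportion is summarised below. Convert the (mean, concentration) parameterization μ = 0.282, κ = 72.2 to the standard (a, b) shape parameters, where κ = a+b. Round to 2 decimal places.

a = μκ = 0.282×72.2 = 20.36 and b = (1−μ)κ = 0.718×72.2 = 51.84.

a = 20.36, b = 51.84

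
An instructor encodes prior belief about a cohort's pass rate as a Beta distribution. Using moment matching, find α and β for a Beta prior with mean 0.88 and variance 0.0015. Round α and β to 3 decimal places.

Write ν = α+β; then α = μν and Var = μ(1−μ)/(ν+1).
ν = μ(1−μ)/Var − 1 = 0.1056/0.0015 − 1 = 69.4000.
α = 0.88·69.4000 = 61.072, β = 0.12·69.4000 = 8.328.

α = 61.072, β = 8.328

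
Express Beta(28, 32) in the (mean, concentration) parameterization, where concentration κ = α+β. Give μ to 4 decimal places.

μ = 0.4667, κ = 60

κ = α+β = 28+32 = 60; μ = α/κ = 28/60 = 0.4667.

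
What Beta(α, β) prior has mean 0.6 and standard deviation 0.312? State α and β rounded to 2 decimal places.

α = 0.88, β = 0.59

First σ² = 0.097344. Setting α = μn, β = (1−μ)n with n = α+β,
μ(1−μ)/(n+1) = 0.097344 ⇒ n+1 = 0.24/0.097344 = 2.4655 ⇒ n = 1.4655.
Hence α = 0.6×1.4655 = 0.88, β = 0.4×1.4655 = 0.59.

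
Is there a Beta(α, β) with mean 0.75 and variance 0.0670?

A Beta with mean μ has variance μ(1−μ)/(α+β+1) < μ(1−μ).
Here μ(1−μ) = 0.75×0.25 = 0.1875, and 0.0670 < 0.1875.

Yes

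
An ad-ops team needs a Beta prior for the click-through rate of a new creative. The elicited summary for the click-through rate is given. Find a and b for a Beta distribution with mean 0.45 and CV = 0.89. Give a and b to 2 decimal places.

σ = CV·μ = 0.89×0.45 = 0.40050, so σ² = 0.160400.
s+1 = μ(1−μ)/σ² = 0.2475/0.160400 = 1.5430, so s = a+b = 0.5430.
a = μs = 0.24, b = (1−μ)s = 0.30.

a = 0.24, b = 0.30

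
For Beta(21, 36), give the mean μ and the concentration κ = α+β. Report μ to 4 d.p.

μ = 0.3684, κ = 57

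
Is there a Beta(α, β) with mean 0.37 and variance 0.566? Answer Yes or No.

No

The Beta variance bound is σ² < μ(1−μ).
Here μ(1−μ) = 0.37×0.63 = 0.2331, and 0.566 ≥ 0.2331.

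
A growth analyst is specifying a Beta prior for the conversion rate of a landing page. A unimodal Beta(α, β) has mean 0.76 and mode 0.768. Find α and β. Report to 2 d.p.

α = 50.92, β = 16.08

Let s = α+β. Mean gives α = μs = 0.76s; mode gives (α−1)/(s−2) = 0.768.
Substituting: 0.76s − 1 = 0.768(s−2) = 0.768s − 1.536, so -0.008s = -0.536 and s = 67.0000.
Then α = 0.76×67.0000 = 50.92 and β = s−α = 16.08.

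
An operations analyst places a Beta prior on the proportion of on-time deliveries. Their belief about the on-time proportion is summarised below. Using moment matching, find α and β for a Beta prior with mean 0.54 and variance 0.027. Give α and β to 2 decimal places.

Let s = α+β. The Beta variance is μ(1−μ)/(s+1).
So s+1 = μ(1−μ)/σ² = (0.54×0.46)/0.027 = 0.2484/0.027 = 9.2000, giving s = 8.2000.
Then α = μs = 0.54×8.2000 = 4.43 and β = (1−μ)s = 0.46×8.2000 = 3.77.

α = 4.43, β = 3.77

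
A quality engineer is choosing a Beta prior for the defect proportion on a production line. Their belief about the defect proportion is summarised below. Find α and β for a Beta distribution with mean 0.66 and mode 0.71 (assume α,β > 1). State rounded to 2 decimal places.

With s = α+β: μ = α/s and mode = (α−1)/(s−2). Eliminating α = μs,
μs − 1 = m(s−2) ⇒ s(μ−m) = 1−2m ⇒ s = -0.42/-0.05 = 8.4000.
So α = μs = 5.54, β = (1−μ)s = 2.86.

α = 5.54, β = 2.86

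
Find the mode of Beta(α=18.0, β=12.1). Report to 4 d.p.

The density x^(α−1)(1−x)^(β−1) is maximised at (α−1)/(α+β−2) = 17.0/28.1 = 0.6050.

0.6050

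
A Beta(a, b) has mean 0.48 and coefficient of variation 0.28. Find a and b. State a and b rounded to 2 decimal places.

σ = CV·μ = 0.28×0.48 = 0.13440, so σ² = 0.018063.
s+1 = μ(1−μ)/σ² = 0.2496/0.018063 = 13.8180, so s = a+b = 12.8180.
a = μs = 6.15, b = (1−μ)s = 6.67.

a = 6.15, b = 6.67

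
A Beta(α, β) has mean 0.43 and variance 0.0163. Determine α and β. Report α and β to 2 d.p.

Let s = α+β. The Beta variance is μ(1−μ)/(s+1).
So s+1 = μ(1−μ)/σ² = (0.43×0.57)/0.0163 = 0.2451/0.0163 = 15.0368, giving s = 14.0368.
Then α = μs = 0.43×14.0368 = 6.04 and β = (1−μ)s = 0.57×14.0368 = 8.00.

α = 6.04, β = 8.00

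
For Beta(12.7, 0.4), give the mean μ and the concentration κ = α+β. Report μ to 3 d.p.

κ = α+β = 12.7+0.4 = 13.1; μ = α/κ = 12.7/13.1 = 0.969.

μ = 0.969, κ = 13.1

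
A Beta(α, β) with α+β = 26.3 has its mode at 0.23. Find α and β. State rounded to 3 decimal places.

Mode = (α−1)/(κ−2) with κ = α+β, so α−1 = 0.23·24.3 = 5.589.
α = 6.589; β = κ − α = 19.711.

α = 6.589, β = 19.711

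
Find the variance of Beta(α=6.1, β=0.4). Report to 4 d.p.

0.0077

μ = 6.1/6.5 = 0.938462; Var = μ(1−μ)/(α+β+1) = 0.0577515/7.5 = 0.0077.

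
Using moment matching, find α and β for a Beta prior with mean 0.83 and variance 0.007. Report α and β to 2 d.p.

Write ν = α+β; then α = μν and Var = μ(1−μ)/(ν+1).
ν = μ(1−μ)/Var − 1 = 0.1411/0.007 − 1 = 19.1571.
α = 0.83·19.1571 = 15.90, β = 0.17·19.1571 = 3.26.

α = 15.90, β = 3.26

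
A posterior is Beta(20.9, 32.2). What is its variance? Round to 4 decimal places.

0.0044

Var = αβ/[(α+β)²(α+β+1)] = (20.9×32.2)/(53.1²×54.1) = 672.98/152540.901 = 0.0044.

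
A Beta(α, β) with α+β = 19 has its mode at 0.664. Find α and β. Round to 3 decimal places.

α = 12.288, β = 6.712

For α,β>1 the mode is (α−1)/(α+β−2), so α = mode·(κ−2)+1 = 0.664×17+1 = 12.288.
And β = (1−mode)·(κ−2)+1 = 0.336×17+1 = 6.712.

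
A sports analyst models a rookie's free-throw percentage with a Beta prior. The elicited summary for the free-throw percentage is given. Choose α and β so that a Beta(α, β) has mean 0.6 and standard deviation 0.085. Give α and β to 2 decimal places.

α = 19.33, β = 12.89

First σ² = 0.007225. Setting α = μn, β = (1−μ)n with n = α+β,
μ(1−μ)/(n+1) = 0.007225 ⇒ n+1 = 0.24/0.007225 = 33.2180 ⇒ n = 32.2180.
Hence α = 0.6×32.2180 = 19.33, β = 0.4×32.2180 = 12.89.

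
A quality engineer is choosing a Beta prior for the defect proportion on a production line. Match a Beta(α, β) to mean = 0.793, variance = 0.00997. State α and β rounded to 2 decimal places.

Write ν = α+β; then α = μν and Var = μ(1−μ)/(ν+1).
ν = μ(1−μ)/Var − 1 = 0.164151/0.00997 − 1 = 15.4645.
α = 0.793·15.4645 = 12.26, β = 0.207·15.4645 = 3.20.

α = 12.26, β = 3.20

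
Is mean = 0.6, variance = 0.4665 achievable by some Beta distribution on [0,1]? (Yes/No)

No

A Beta with mean μ has variance μ(1−μ)/(α+β+1) < μ(1−μ).
Here μ(1−μ) = 0.6×0.4 = 0.24, and 0.4665 ≥ 0.24.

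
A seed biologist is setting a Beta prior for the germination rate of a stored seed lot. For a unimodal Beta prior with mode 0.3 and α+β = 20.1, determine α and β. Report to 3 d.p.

For α,β>1 the mode is (α−1)/(α+β−2), so α = mode·(κ−2)+1 = 0.3×18.1+1 = 6.430.
And β = (1−mode)·(κ−2)+1 = 0.7×18.1+1 = 13.670.

α = 6.430, β = 13.670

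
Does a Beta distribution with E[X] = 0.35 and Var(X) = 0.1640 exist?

Yes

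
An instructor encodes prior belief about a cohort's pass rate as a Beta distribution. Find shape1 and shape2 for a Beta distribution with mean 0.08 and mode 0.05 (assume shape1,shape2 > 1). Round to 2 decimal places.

shape1 = 2.40, shape2 = 27.60

Let s = shape1+shape2. Mean gives shape1 = μs = 0.08s; mode gives (shape1−1)/(s−2) = 0.05.
Substituting: 0.08s − 1 = 0.05(s−2) = 0.05s − 0.10, so 0.03s = 0.90 and s = 30.0000.
Then shape1 = 0.08×30.0000 = 2.40 and shape2 = s−shape1 = 27.60.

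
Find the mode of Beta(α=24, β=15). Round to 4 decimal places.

0.6216

The density x^(α−1)(1−x)^(β−1) is maximised at (α−1)/(α+β−2) = 23/37 = 0.6216.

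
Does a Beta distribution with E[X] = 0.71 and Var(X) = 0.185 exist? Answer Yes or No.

Yes

A Beta with mean μ has variance μ(1−μ)/(α+β+1) < μ(1−μ).
Here μ(1−μ) = 0.71×0.29 = 0.2059, and 0.185 < 0.2059.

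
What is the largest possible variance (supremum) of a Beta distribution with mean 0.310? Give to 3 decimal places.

0.214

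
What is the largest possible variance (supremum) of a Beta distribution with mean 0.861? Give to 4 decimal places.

For fixed mean μ the Beta variance is μ(1−μ)/(α+β+1), increasing as α+β decreases.
Its least upper bound (not attained) is μ(1−μ) = 0.861·0.139 = 0.1197.

0.1197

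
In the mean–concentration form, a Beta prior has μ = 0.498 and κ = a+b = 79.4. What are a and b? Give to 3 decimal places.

a = 39.541, b = 39.859

Split κ in proportion μ : (1−μ): a = 0.498·79.4 = 39.541, b = 79.4 − 39.541 = 39.859.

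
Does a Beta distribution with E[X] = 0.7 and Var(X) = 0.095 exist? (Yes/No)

Yes

For any Beta, Var(X) < E[X]·(1−E[X]).
Here μ(1−μ) = 0.7×0.3 = 0.21, and 0.095 < 0.21.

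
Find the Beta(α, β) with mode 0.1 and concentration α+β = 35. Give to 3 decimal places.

Since the density peak of Beta(α,β) is at (α−1)/(α+β−2),
α = 1 + 0.1(35−2) = 4.300 and β = 35 − 4.300 = 30.700.

α = 4.300, β = 30.700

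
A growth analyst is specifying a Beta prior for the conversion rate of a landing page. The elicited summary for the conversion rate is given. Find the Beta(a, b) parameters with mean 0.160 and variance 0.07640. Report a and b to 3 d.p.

a = 0.121, b = 0.638

Write ν = a+b; then a = μν and Var = μ(1−μ)/(ν+1).
ν = μ(1−μ)/Var − 1 = 0.134400/0.07640 − 1 = 0.7592.
a = 0.160·0.7592 = 0.121, b = 0.840·0.7592 = 0.638.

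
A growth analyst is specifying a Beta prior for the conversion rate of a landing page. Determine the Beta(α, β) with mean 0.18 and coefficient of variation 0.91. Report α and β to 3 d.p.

Var = (CV·μ)² = (0.91×0.18)² = 0.026830.
α+β = μ(1−μ)/Var − 1 = 0.1476/0.026830 − 1 = 4.5012.
Thus α = 0.18·4.5012 = 0.810 and β = 0.82·4.5012 = 3.691.

α = 0.810, β = 3.691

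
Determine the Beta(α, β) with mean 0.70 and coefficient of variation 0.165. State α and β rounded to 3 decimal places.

Var = (CV·μ)² = (0.165×0.70)² = 0.013340.
α+β = μ(1−μ)/Var − 1 = 0.2100/0.013340 − 1 = 14.7418.
Thus α = 0.70·14.7418 = 10.319 and β = 0.30·14.7418 = 4.423.

α = 10.319, β = 4.423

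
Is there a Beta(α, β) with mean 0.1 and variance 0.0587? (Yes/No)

The Beta variance bound is σ² < μ(1−μ).
Here μ(1−μ) = 0.1×0.9 = 0.09, and 0.0587 < 0.09.

Yes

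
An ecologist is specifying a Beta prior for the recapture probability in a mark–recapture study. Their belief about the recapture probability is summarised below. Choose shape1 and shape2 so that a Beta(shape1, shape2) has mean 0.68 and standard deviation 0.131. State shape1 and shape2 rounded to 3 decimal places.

σ² = 0.131² = 0.017161.
With s = shape1+shape2, Var = μ(1−μ)/(s+1), so s+1 = (0.68×0.32)/0.017161 = 12.6799 and s = 11.6799.
shape1 = μs = 7.942, shape2 = (1−μ)s = 3.738.

shape1 = 7.942, shape2 = 3.738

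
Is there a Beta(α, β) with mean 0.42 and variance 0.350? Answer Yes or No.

No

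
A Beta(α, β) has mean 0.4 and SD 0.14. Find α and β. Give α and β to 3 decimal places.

α = 4.498, β = 6.747

σ² = 0.14² = 0.0196.
With s = α+β, Var = μ(1−μ)/(s+1), so s+1 = (0.4×0.6)/0.0196 = 12.2449 and s = 11.2449.
α = μs = 4.498, β = (1−μ)s = 6.747.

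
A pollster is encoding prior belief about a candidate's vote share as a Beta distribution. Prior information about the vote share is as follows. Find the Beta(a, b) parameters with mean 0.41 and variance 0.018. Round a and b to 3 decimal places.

a = 5.100, b = 7.339

Let s = a+b. The Beta variance is μ(1−μ)/(s+1).
So s+1 = μ(1−μ)/σ² = (0.41×0.59)/0.018 = 0.2419/0.018 = 13.4389, giving s = 12.4389.
Then a = μs = 0.41×12.4389 = 5.100 and b = (1−μ)s = 0.59×12.4389 = 7.339.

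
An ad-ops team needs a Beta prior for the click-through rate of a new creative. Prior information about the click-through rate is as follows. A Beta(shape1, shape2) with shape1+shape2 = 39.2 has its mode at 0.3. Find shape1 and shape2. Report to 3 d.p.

Since the density peak of Beta(shape1,shape2) is at (shape1−1)/(shape1+shape2−2),
shape1 = 1 + 0.3(39.2−2) = 12.160 and shape2 = 39.2 − 12.160 = 27.040.

shape1 = 12.160, shape2 = 27.040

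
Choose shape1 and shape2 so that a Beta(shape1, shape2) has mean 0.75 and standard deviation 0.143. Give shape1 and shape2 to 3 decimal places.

shape1 = 6.127, shape2 = 2.042

σ² = 0.143² = 0.020449.
With s = shape1+shape2, Var = μ(1−μ)/(s+1), so s+1 = (0.75×0.25)/0.020449 = 9.1692 and s = 8.1692.
shape1 = μs = 6.127, shape2 = (1−μ)s = 2.042.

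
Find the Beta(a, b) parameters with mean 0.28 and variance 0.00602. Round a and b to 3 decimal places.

a = 9.097, b = 23.392

By moment matching, a+b = μ(1−μ)/σ² − 1 = (0.28·0.72)/0.00602 − 1 = 33.4884 − 1 = 32.4884.
Since a/(a+b) = μ, a = 0.28·32.4884 = 9.097 and b = 0.72·32.4884 = 23.392.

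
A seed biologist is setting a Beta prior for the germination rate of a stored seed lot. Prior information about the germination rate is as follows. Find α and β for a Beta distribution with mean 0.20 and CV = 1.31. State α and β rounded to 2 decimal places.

α = 0.27, β = 1.06

Var = (CV·μ)² = (1.31×0.20)² = 0.068644.
α+β = μ(1−μ)/Var − 1 = 0.1600/0.068644 − 1 = 1.3309.
Thus α = 0.20·1.3309 = 0.27 and β = 0.80·1.3309 = 1.06.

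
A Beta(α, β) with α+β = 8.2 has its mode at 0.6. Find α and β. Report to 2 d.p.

α = 4.72, β = 3.48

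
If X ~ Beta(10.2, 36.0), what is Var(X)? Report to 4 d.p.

0.0036

Var = αβ/[(α+β)²(α+β+1)] = (10.2×36.0)/(46.2²×47.2) = 367.20/100745.568 = 0.0036.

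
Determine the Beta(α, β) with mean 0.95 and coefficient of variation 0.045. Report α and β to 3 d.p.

α = 23.741, β = 1.250

σ = CV·μ = 0.045×0.95 = 0.04275, so σ² = 0.001828.
s+1 = μ(1−μ)/σ² = 0.0475/0.001828 = 25.9909, so s = α+β = 24.9909.
α = μs = 23.741, β = (1−μ)s = 1.250.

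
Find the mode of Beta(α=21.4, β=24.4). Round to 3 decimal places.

The density x^(α−1)(1−x)^(β−1) is maximised at (α−1)/(α+β−2) = 20.4/43.8 = 0.466.

0.466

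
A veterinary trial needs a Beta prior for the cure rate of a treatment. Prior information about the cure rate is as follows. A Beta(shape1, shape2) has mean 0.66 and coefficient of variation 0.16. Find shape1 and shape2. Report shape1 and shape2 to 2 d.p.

shape1 = 12.62, shape2 = 6.50

σ = CV·μ = 0.16×0.66 = 0.10560, so σ² = 0.011151.
s+1 = μ(1−μ)/σ² = 0.2244/0.011151 = 20.1231, so s = shape1+shape2 = 19.1231.
shape1 = μs = 12.62, shape2 = (1−μ)s = 6.50.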